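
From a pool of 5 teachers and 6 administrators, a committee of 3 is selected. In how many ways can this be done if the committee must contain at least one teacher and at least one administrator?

135

Unrestricted: C(11,3) = 165 ways to pick any 3 of the 11.
Selections missing a whole group: no teachers → C(6,3) = 20; no administrators → C(5,3) = 10.
Both groups omitted at once is impossible, so 165 − 30 = 135.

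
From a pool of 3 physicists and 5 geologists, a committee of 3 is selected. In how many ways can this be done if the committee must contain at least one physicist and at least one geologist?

Unrestricted: C(8,3) = 56 ways to pick any 3 of the 8.
Subtract selections that omit an entire group: no physicists → C(5,3) = 10; no geologists → C(3,3) = 1.
Both groups omitted at once is impossible, so 56 − 11 = 45.

45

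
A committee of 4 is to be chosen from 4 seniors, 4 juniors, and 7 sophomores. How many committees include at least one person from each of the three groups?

Unrestricted: C(15,4) = 1365 ways to pick any 4 of the 15.
Selections missing a whole group: no seniors → C(11,4) = 330; no juniors → C(11,4) = 330; no sophomores → C(8,4) = 70.
Add back selections omitting two groups (i.e. drawn from a single group): C(4,4) + C(4,4) + C(7,4) = 37.
By inclusion–exclusion: 1365 − 730 + 37 = 672.

672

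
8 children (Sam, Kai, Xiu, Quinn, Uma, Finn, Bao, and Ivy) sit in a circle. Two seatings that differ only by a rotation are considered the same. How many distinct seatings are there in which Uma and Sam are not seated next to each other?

Without the restriction there are (7)! = 5040 seatings.
Those with Uma next to Sam: fuse the pair into one unit and seat 7 units around a circle — 2·(6)! = 1440.
Subtracting, 5040 − 1440 = 3600.

3600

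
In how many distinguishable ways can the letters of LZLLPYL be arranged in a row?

Letter multiplicities in LZLLPYL: L×4, P×1, Y×1, Z×1.
The number of distinct arrangements is 7!/(4!) = 5040/24 = 210.

210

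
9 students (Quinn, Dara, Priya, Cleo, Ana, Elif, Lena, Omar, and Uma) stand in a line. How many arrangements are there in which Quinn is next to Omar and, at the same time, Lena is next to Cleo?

Treat {Quinn,Omar} as one block (2 orders) and {Lena,Cleo} as another (2 orders).
That leaves 7 units to arrange: 2 × 2 × 7! = 4 × 5040 = 20160.

20160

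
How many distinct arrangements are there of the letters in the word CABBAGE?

1260

The 7 letters of CABBAGE have repeats: A appearing twice and B appearing twice.
Dividing 7! = 5040 by 2!·2! = 4 for the repeated letters gives 1260.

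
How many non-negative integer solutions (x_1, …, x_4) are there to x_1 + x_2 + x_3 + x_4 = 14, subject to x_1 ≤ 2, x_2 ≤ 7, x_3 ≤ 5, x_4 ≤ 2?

10

By stars and bars, unrestricted non-negative solutions to x_1+…+x_4 = 14 number C(14+3,3) = 680.
Subtract solutions that violate a single cap (substitute x_i' = x_i − (cap_i+1)): x_1 ≥ 3 gives C(14,3) = 364; x_2 ≥ 8 gives C(9,3) = 84; x_3 ≥ 6 gives C(11,3) = 165; x_4 ≥ 3 gives C(14,3) = 364. Together 977.
Add back pairs where two caps are both exceeded: 20 + 56 + 165 + 1 + 20 + 56 = 318.
Subtract triples: 0 + 1 + 10 + 0 = 11.
By inclusion–exclusion the count is 680 − 977 + 318 − 11 = 10.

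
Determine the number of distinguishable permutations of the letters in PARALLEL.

3360

The 8 letters of PARALLEL have repeats: A appearing twice and L appearing 3 times.
Dividing 8! = 40320 by 3!·2! = 12 for the repeated letters gives 3360.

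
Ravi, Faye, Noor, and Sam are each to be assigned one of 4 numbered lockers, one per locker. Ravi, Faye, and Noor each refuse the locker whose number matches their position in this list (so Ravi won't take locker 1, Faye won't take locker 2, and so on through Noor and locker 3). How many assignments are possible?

Let Aᵢ (for i ∈ {1, 2, 3}) be the placements that put person i in their forbidden locker. Any j of these fix j positions, leaving (4−j)! ways to fill the rest, and there are C(3,j) ways to pick which j.
By inclusion–exclusion, the number of valid placements is Σ_{j=0}^{3} (−1)^j C(3,j)·(4−j)!.
Computing: 24 − 18 + 6 − 1 = 11.

11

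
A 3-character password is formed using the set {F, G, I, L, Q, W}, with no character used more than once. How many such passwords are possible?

This is a permutation of 3 out of 6: P(6,3) = 6!/3!.
That product is 6 × 5 × 4 = 120.

120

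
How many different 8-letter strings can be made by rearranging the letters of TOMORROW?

Letter multiplicities in TOMORROW: M×1, O×3, R×2, T×1, W×1.
Dividing 8! = 40320 by 3!·2! = 12 for the repeated letters gives 3360.

3360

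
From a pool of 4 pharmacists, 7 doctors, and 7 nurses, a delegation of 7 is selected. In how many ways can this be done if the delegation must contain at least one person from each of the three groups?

Unrestricted: C(18,7) = 31824 ways to pick any 7 of the 18.
Selections missing a whole group: no pharmacists → C(14,7) = 3432; no doctors → C(11,7) = 330; no nurses → C(11,7) = 330.
Add back selections omitting two groups (i.e. drawn from a single group): C(4,7) + C(7,7) + C(7,7) = 2.
By inclusion–exclusion: 31824 − 4092 + 2 = 27734.

27734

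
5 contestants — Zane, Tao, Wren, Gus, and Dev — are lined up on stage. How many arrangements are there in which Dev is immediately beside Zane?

48

Place the 3 others and the Dev-Zane pair as 4 objects in a line; the pair has 2 internal arrangements.
So the count is 2·(4)! = 48.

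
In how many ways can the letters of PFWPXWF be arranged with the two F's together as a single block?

180

Treat the 2 copies of F as a single block. The multiset to arrange is then {FF, P, P, W, W, X}, 6 items in all.
That gives (6)!/(2!·2!) = 180 arrangements.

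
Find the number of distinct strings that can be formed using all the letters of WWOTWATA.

1680

The 8 letters of WWOTWATA have repeats: A appearing twice, T appearing twice, and W appearing 3 times.
Dividing 8! = 40320 by 3!·2!·2! = 24 for the repeated letters gives 1680.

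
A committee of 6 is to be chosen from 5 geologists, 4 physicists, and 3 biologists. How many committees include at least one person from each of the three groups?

805

Total 6-person selections from all 12: C(12,6) = 924.
Selections missing a whole group: no geologists → C(7,6) = 7; no physicists → C(8,6) = 28; no biologists → C(9,6) = 84.
Add back selections omitting two groups (i.e. drawn from a single group): C(5,6) + C(4,6) + C(3,6) = 0.
By inclusion–exclusion: 924 − 119 + 0 = 805.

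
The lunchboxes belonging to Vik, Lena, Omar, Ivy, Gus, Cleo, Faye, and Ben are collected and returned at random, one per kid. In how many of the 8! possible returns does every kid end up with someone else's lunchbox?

Let Aᵢ be the assignments in which kid i gets their own lunchbox. We want the size of the complement of A₁∪…∪A_8.
By inclusion–exclusion this is Σ_{j=0}^{8} (−1)^j C(8,j)·(8−j)!.
Computing: 40320 − 40320 + 20160 − 6720 + 1680 − 336 + 56 − 8 + 1 = 14833.

14833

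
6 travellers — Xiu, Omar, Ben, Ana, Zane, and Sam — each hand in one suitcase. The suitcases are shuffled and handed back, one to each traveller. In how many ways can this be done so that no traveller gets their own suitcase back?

This is the derangement count D_6: permutations of 6 items with no fixed point.
By inclusion–exclusion this is Σ_{j=0}^{6} (−1)^j C(6,j)·(6−j)!.
Computing: 720 − 720 + 360 − 120 + 30 − 6 + 1 = 265.

265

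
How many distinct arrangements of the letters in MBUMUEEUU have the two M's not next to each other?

2940

There are 9!/(4!·2!·2!) = 3780 arrangements of MBUMUEEUU in total.
If the two M's are adjacent, glue them into one block, leaving 8 items to arrange: (8)!/(4!·2!) = 840 ways.
Hence 3780 − 840 = 2940.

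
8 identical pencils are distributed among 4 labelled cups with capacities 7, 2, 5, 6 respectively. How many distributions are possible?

Without the upper bounds there are C(11,3) = 165 ways to split 8 among 4 cups.
Subtract solutions that violate a single cap (substitute x_i' = x_i − (cap_i+1)): x_1 ≥ 8 gives C(3,3) = 1; x_2 ≥ 3 gives C(8,3) = 56; x_3 ≥ 6 gives C(5,3) = 10; x_4 ≥ 7 gives C(4,3) = 4. Together 71.
No two caps can be exceeded simultaneously, so the pair terms are all 0.
By inclusion–exclusion the count is 165 − 71 + 0 = 94.

94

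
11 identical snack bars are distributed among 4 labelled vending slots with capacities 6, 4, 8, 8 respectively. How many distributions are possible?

225

Ignoring the caps, the number of non-negative solutions to x_1+…+x_4 = 11 is C(14,3) = 364.
Subtract solutions that violate a single cap (substitute x_i' = x_i − (cap_i+1)): x_1 ≥ 7 gives C(7,3) = 35; x_2 ≥ 5 gives C(9,3) = 84; x_3 ≥ 9 gives C(5,3) = 10; x_4 ≥ 9 gives C(5,3) = 10. Together 139.
No two caps can be exceeded simultaneously, so the pair terms are all 0.
By inclusion–exclusion the count is 364 − 139 + 0 = 225.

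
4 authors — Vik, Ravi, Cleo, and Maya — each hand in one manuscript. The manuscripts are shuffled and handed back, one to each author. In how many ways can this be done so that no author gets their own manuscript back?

Count assignments avoiding every fixed point. For any j of the 4 authors fixed to their own manuscript, the other 4−j can be arranged in (4−j)! ways.
By inclusion–exclusion this is Σ_{j=0}^{4} (−1)^j C(4,j)·(4−j)!.
Computing: 24 − 24 + 12 − 4 + 1 = 9.

9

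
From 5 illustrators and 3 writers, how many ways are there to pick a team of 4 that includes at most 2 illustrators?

Split by how many illustrators are chosen (0 through 2).
Sum: C(5,0)·C(3,4) + C(5,1)·C(3,3) + C(5,2)·C(3,2) = 0 + 5 + 30 = 35.

35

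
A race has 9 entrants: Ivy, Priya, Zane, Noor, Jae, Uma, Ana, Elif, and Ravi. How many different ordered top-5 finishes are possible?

There are 9 choices for 1st place, 8 for 2nd, and so on down to 5 for position 5.
That gives 9 × 8 × 7 × 6 × 5 = 15120.

15120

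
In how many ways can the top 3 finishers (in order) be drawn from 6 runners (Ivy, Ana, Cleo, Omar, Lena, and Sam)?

120

There are 6 choices for 1st place, 5 for 2nd, and 4 for 3rd.
That gives 6 × 5 × 4 = 120.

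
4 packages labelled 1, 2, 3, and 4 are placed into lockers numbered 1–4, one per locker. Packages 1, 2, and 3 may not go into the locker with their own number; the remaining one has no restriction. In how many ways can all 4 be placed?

Let Aᵢ (for i ∈ {1, 2, 3}) be the placements that put package i in its forbidden locker. Any j of these fix j positions, leaving (4−j)! ways to fill the rest, and there are C(3,j) ways to pick which j.
By inclusion–exclusion, the number of valid placements is Σ_{j=0}^{3} (−1)^j C(3,j)·(4−j)!.
Computing: 24 − 18 + 6 − 1 = 11.

11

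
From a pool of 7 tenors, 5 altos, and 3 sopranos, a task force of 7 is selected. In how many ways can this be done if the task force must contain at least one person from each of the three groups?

With no constraint there are C(15,7) = 6435 possible selections.
Subtract selections that omit an entire group: no tenors → C(8,7) = 8; no altos → C(10,7) = 120; no sopranos → C(12,7) = 792.
Add back selections omitting two groups (i.e. drawn from a single group): C(7,7) + C(5,7) + C(3,7) = 1.
By inclusion–exclusion: 6435 − 920 + 1 = 5516.

5516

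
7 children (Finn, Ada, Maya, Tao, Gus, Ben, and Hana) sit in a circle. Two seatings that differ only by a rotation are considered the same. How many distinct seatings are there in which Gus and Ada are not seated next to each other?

480

Without the restriction there are (6)! = 720 seatings.
Seatings with Gus beside Ada: treat them as a block with 2 internal orders, giving 2 × (5)! = 240.
Subtracting, 720 − 240 = 480.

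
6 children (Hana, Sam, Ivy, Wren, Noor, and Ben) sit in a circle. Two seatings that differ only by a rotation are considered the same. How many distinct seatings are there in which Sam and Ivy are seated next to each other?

48

Treat {Sam, Ivy} as one unit (2 internal orders) and seat the resulting 5 units around the table: (4)! circular arrangements.
So 2 × (4)! = 2 × 24 = 48.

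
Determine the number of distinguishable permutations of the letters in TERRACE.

The 7 letters of TERRACE have repeats: E appearing twice and R appearing twice.
The number of distinct arrangements is 7!/(2!·2!) = 5040/4 = 1260.

1260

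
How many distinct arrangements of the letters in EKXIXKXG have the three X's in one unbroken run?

Treat the 3 copies of X as a single block. The multiset to arrange is then {XXX, E, G, I, K, K}, 6 items in all.
That gives (6)!/(2!) = 360 arrangements.

360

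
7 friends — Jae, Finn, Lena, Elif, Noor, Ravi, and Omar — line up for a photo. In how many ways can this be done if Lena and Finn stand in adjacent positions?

Treat {Lena, Finn} as a single unit. There are 6 units to order, and the pair itself can be ordered 2 ways.
That gives 2 × 6! = 2 × 720 = 1440.

1440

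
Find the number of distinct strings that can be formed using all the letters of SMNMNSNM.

Letter multiplicities in SMNMNSNM: M×3, N×3, S×2.
Dividing 8! = 40320 by 3!·3!·2! = 72 for the repeated letters gives 560.

560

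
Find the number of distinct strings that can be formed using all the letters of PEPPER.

Letter multiplicities in PEPPER: E×2, P×3, R×1.
So there are 6! / (3!·2!) = 60 distinguishable arrangements.

60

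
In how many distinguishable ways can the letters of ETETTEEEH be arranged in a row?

ETETTEEEH has 9 letters with E appearing 5 times and T appearing 3 times.
The number of distinct arrangements is 9!/(5!·3!) = 362880/720 = 504.

504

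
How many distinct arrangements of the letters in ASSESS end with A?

Fix A in the last position and arrange the remaining 5 letters.
Those 5 letters have S appearing 4 times, giving (5)!/(4!) = 5.

5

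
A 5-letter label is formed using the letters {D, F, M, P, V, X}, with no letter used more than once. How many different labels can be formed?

720

Choose and order 5 of the 6 symbols: the first letter has 6 options, the next 5, and so on down to 2.
That product is 6 × 5 × 4 × 3 × 2 = 720.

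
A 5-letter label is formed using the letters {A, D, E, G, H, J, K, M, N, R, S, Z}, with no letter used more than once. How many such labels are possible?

95040

With no repetition, fill the 5 letters in order: 12 choices, then 11, down to 8.
That product is 12 × 11 × 10 × 9 × 8 = 95040.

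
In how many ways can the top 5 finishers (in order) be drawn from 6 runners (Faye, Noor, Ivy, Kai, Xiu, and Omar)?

There are 6 choices for 1st place, 5 for 2nd, and so on down to 2 for position 5.
That gives 6 × 5 × 4 × 3 × 2 = 720.

720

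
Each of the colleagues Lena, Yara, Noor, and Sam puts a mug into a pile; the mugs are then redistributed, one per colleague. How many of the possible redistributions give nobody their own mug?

9

This is the derangement count D_4: permutations of 4 items with no fixed point.
By inclusion–exclusion this is Σ_{j=0}^{4} (−1)^j C(4,j)·(4−j)!.
Computing: 24 − 24 + 12 − 4 + 1 = 9.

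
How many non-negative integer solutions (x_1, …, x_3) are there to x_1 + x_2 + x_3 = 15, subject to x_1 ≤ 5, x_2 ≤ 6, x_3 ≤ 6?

6

By stars and bars, unrestricted non-negative solutions to x_1+…+x_3 = 15 number C(15+2,2) = 136.
Subtract solutions that violate a single cap (substitute x_i' = x_i − (cap_i+1)): x_1 ≥ 6 gives C(11,2) = 55; x_2 ≥ 7 gives C(10,2) = 45; x_3 ≥ 7 gives C(10,2) = 45. Together 145.
Add back pairs where two caps are both exceeded: 6 + 6 + 3 = 15.
By inclusion–exclusion the count is 136 − 145 + 15 = 6.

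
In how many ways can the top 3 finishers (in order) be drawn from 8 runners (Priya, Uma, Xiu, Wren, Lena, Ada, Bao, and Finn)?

336

There are 8 choices for 1st place, 7 for 2nd, and 6 for 3rd.
That gives 8 × 7 × 6 = 336.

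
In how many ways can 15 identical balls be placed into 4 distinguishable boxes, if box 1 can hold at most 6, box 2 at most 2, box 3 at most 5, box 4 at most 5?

19

By stars and bars, unrestricted non-negative solutions to x_1+…+x_4 = 15 number C(15+3,3) = 816.
Subtract solutions that violate a single cap (substitute x_i' = x_i − (cap_i+1)): x_1 ≥ 7 gives C(11,3) = 165; x_2 ≥ 3 gives C(15,3) = 455; x_3 ≥ 6 gives C(12,3) = 220; x_4 ≥ 6 gives C(12,3) = 220. Together 1060.
Add back pairs where two caps are both exceeded: 56 + 10 + 10 + 84 + 84 + 20 = 264.
Subtract triples: 0 + 0 + 0 + 1 = 1.
By inclusion–exclusion the count is 816 − 1060 + 264 − 1 = 19.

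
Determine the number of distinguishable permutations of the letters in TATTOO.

Letter multiplicities in TATTOO: A×1, O×2, T×3.
The number of distinct arrangements is 6!/(3!·2!) = 720/12 = 60.

60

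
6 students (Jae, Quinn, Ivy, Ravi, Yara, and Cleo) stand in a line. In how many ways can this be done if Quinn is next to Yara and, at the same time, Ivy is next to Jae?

96

Treat {Quinn,Yara} as one block (2 orders) and {Ivy,Jae} as another (2 orders).
That leaves 4 units to arrange: 2 × 2 × 4! = 4 × 24 = 96.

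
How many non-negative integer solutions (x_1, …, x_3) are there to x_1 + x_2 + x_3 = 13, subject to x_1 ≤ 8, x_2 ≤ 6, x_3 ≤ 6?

Ignoring the caps, the number of non-negative solutions to x_1+…+x_3 = 13 is C(15,2) = 105.
Subtract solutions that violate a single cap (substitute x_i' = x_i − (cap_i+1)): x_1 ≥ 9 gives C(6,2) = 15; x_2 ≥ 7 gives C(8,2) = 28; x_3 ≥ 7 gives C(8,2) = 28. Together 71.
No two caps can be exceeded simultaneously, so the pair terms are all 0.
By inclusion–exclusion the count is 105 − 71 + 0 = 34.

34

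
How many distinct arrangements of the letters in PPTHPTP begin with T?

30

With the first slot taken by T, it remains to arrange the other 6 letters (PPHPTP).
Those 6 letters have P appearing 4 times, giving (6)!/(4!) = 30.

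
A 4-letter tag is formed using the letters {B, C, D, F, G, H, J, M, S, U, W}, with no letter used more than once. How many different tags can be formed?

7920

This is a permutation of 4 out of 11: P(11,4) = 11!/7!.
That product is 11 × 10 × 9 × 8 = 7920.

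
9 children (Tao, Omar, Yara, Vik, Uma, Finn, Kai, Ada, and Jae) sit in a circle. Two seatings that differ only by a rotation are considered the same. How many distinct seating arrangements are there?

40320

Seat Tao anywhere (absorbing the rotational symmetry), then permute the other 8: (8)! = 40320.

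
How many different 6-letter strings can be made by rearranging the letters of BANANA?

Letter multiplicities in BANANA: A×3, B×1, N×2.
So there are 6! / (3!·2!) = 60 distinguishable arrangements.

60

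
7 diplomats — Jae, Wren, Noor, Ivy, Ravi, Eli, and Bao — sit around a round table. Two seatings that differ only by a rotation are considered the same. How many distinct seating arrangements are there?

Around a circle, 7 distinct people have 7!/7 = (6)! = 720 rotationally distinct seatings.

720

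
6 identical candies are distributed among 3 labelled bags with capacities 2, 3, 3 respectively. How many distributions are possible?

By stars and bars, unrestricted non-negative solutions to x_1+…+x_3 = 6 number C(6+2,2) = 28.
Subtract solutions that violate a single cap (substitute x_i' = x_i − (cap_i+1)): x_1 ≥ 3 gives C(5,2) = 10; x_2 ≥ 4 gives C(4,2) = 6; x_3 ≥ 4 gives C(4,2) = 6. Together 22.
No two caps can be exceeded simultaneously, so the pair terms are all 0.
By inclusion–exclusion the count is 28 − 22 + 0 = 6.

6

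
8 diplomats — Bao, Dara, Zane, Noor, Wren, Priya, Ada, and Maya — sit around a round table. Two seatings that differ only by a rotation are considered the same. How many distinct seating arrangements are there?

Fix one person's seat to break rotational symmetry; the remaining 7 people can be arranged in (7)! = 5040 ways.

5040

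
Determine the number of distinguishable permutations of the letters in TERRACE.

1260

Letter multiplicities in TERRACE: A×1, C×1, E×2, R×2, T×1.
The number of distinct arrangements is 7!/(2!·2!) = 5040/4 = 1260.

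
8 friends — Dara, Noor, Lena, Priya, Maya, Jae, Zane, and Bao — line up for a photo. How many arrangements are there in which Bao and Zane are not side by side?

30240

Of the 8! = 40320 arrangements, those with Bao and Zane adjacent number 2 × 7! = 10080 (treat the pair as a block with 2 internal orders).
So 40320 − 10080 = 30240 arrangements keep them apart.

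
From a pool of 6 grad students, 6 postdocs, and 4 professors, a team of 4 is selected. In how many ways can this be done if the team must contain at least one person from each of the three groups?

936

With no constraint there are C(16,4) = 1820 possible selections.
Subtract selections that omit an entire group: no grad students → C(10,4) = 210; no postdocs → C(10,4) = 210; no professors → C(12,4) = 495.
Add back selections omitting two groups (i.e. drawn from a single group): C(6,4) + C(6,4) + C(4,4) = 31.
By inclusion–exclusion: 1820 − 915 + 31 = 936.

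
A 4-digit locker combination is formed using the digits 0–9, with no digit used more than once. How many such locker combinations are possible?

5040

Choose and order 4 of the 10 symbols: the first digit has 10 options, the next 9, then 8, 7.
10 × 9 × 8 × 7 = 5040.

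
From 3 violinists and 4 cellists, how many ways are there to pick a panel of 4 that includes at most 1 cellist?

Split by how many cellists are chosen (0 through 1).
Sum: C(4,0)·C(3,4) + C(4,1)·C(3,3) = 0 + 4 = 4.

4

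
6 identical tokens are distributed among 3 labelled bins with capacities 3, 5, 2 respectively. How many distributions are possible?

11

Without the upper bounds there are C(8,2) = 28 ways to split 6 among 3 bins.
Subtract solutions that violate a single cap (substitute x_i' = x_i − (cap_i+1)): x_1 ≥ 4 gives C(4,2) = 6; x_2 ≥ 6 gives C(2,2) = 1; x_3 ≥ 3 gives C(5,2) = 10. Together 17.
No two caps can be exceeded simultaneously, so the pair terms are all 0.
By inclusion–exclusion the count is 28 − 17 + 0 = 11.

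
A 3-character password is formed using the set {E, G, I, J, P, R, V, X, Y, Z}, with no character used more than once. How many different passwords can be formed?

720

With no repetition, fill the 3 characters in order: 10 choices, then 9, down to 8.
10 × 9 × 8 = 720.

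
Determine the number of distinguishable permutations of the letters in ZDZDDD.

Letter multiplicities in ZDZDDD: D×4, Z×2.
Dividing 6! = 720 by 4!·2! = 48 for the repeated letters gives 15.

15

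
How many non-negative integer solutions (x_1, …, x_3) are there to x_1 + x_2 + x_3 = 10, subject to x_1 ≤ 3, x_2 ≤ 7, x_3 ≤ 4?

14

Ignoring the caps, the number of non-negative solutions to x_1+…+x_3 = 10 is C(12,2) = 66.
Subtract solutions that violate a single cap (substitute x_i' = x_i − (cap_i+1)): x_1 ≥ 4 gives C(8,2) = 28; x_2 ≥ 8 gives C(4,2) = 6; x_3 ≥ 5 gives C(7,2) = 21. Together 55.
Add back pairs where two caps are both exceeded: 0 + 3 + 0 = 3.
By inclusion–exclusion the count is 66 − 55 + 3 = 14.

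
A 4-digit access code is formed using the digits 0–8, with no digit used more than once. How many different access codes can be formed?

Choose and order 4 of the 9 symbols: the first digit has 9 options, the next 8, then 7, 6.
9 × 8 × 7 × 6 = 3024.

3024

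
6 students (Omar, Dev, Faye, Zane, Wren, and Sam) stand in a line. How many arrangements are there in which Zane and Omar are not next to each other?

480

There are 6! = 720 arrangements in all. If Zane and Omar are adjacent, merging them into one block gives 2·(5)! = 240 arrangements.
So 720 − 240 = 480 arrangements keep them apart.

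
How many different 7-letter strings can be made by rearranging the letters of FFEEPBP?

Letter multiplicities in FFEEPBP: B×1, E×2, F×2, P×2.
So there are 7! / (2!·2!·2!) = 630 distinguishable arrangements.

630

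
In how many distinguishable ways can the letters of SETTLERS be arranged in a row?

5040

Letter multiplicities in SETTLERS: E×2, L×1, R×1, S×2, T×2.
Dividing 8! = 40320 by 2!·2!·2! = 8 for the repeated letters gives 5040.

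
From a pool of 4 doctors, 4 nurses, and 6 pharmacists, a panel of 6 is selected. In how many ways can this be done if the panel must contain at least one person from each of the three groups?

2556

Total 6-person selections from all 14: C(14,6) = 3003.
Selections missing a whole group: no doctors → C(10,6) = 210; no nurses → C(10,6) = 210; no pharmacists → C(8,6) = 28.
Add back selections omitting two groups (i.e. drawn from a single group): C(4,6) + C(4,6) + C(6,6) = 1.
By inclusion–exclusion: 3003 − 448 + 1 = 2556.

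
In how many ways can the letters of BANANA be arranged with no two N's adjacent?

Total arrangements of BANANA: 6!/(3!·2!) = 60.
Arrangements with the N's together: treat NN as one letter, giving (5)!/(3!) = 20.
Subtracting, 60 − 20 = 40 arrangements keep the N's apart.

40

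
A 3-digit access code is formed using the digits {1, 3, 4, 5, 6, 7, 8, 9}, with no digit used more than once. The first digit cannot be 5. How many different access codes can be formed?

294

The first digit has 8−1 = 7 choices (anything except 5).
The remaining 2 digits are filled from the other 7 symbols without repetition: 7 × 6 = 42.
Total: 7 × 42 = 294.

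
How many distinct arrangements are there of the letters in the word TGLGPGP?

Letter multiplicities in TGLGPGP: G×3, L×1, P×2, T×1.
Dividing 7! = 5040 by 3!·2! = 12 for the repeated letters gives 420.

420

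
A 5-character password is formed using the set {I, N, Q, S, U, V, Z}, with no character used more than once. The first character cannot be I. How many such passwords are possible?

2160

The first character has 7−1 = 6 choices (anything except I).
The remaining 4 characters are filled from the other 6 symbols without repetition: 6 × 5 × 4 × 3 = 360.
Total: 6 × 360 = 2160.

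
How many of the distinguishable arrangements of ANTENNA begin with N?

With the first slot taken by N, it remains to arrange the other 6 letters (ATENNA).
Those 6 letters have A appearing twice and N appearing twice, giving (6)!/(2!·2!) = 180.

180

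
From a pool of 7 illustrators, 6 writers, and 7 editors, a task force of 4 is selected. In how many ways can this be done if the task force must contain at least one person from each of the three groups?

2499

With no constraint there are C(20,4) = 4845 possible selections.
Subtract selections that omit an entire group: no illustrators → C(13,4) = 715; no writers → C(14,4) = 1001; no editors → C(13,4) = 715.
Add back selections omitting two groups (i.e. drawn from a single group): C(7,4) + C(6,4) + C(7,4) = 85.
By inclusion–exclusion: 4845 − 2431 + 85 = 2499.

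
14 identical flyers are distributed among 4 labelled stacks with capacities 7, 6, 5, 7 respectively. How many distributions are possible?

233

Ignoring the caps, the number of non-negative solutions to x_1+…+x_4 = 14 is C(17,3) = 680.
Subtract solutions that violate a single cap (substitute x_i' = x_i − (cap_i+1)): x_1 ≥ 8 gives C(9,3) = 84; x_2 ≥ 7 gives C(10,3) = 120; x_3 ≥ 6 gives C(11,3) = 165; x_4 ≥ 8 gives C(9,3) = 84. Together 453.
Add back pairs where two caps are both exceeded: 0 + 1 + 0 + 4 + 0 + 1 = 6.
By inclusion–exclusion the count is 680 − 453 + 6 = 233.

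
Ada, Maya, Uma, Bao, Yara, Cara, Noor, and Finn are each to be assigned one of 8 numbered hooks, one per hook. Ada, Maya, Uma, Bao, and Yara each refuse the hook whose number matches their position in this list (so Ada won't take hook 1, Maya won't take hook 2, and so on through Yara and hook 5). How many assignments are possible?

21234

Let Aᵢ (for 1 ≤ i ≤ 5) be the placements that put person i in their forbidden hook. Any j of these fix j positions, leaving (8−j)! ways to fill the rest, and there are C(5,j) ways to pick which j.
By inclusion–exclusion, the number of valid placements is Σ_{j=0}^{5} (−1)^j C(5,j)·(8−j)!.
Computing: 40320 − 25200 + 7200 − 1200 + 120 − 6 = 21234.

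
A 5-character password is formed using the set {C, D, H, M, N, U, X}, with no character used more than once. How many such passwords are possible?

With no repetition, fill the 5 characters in order: 7 choices, then 6, down to 3.
7 × 6 × 5 × 4 × 3 = 2520.

2520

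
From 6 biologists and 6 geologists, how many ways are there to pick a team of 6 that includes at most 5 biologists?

923

Split by how many biologists are chosen (0 through 5).
Sum: C(6,0)·C(6,6) + C(6,1)·C(6,5) + C(6,2)·C(6,4) + C(6,3)·C(6,3) + C(6,4)·C(6,2) + C(6,5)·C(6,1) = 1 + 36 + 225 + 400 + 225 + 36 = 923.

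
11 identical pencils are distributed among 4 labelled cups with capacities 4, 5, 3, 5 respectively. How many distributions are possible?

68

By stars and bars, unrestricted non-negative solutions to x_1+…+x_4 = 11 number C(11+3,3) = 364.
Subtract solutions that violate a single cap (substitute x_i' = x_i − (cap_i+1)): x_1 ≥ 5 gives C(9,3) = 84; x_2 ≥ 6 gives C(8,3) = 56; x_3 ≥ 4 gives C(10,3) = 120; x_4 ≥ 6 gives C(8,3) = 56. Together 316.
Add back pairs where two caps are both exceeded: 1 + 10 + 1 + 4 + 0 + 4 = 20.
By inclusion–exclusion the count is 364 − 316 + 20 = 68.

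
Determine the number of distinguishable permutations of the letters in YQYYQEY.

Letter multiplicities in YQYYQEY: E×1, Q×2, Y×4.
The number of distinct arrangements is 7!/(4!·2!) = 5040/48 = 105.

105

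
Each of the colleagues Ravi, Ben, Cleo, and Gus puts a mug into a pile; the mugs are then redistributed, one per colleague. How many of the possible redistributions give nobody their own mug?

9

Let Aᵢ be the assignments in which colleague i gets their own mug. We want the size of the complement of A₁∪…∪A_4.
By inclusion–exclusion this is Σ_{j=0}^{4} (−1)^j C(4,j)·(4−j)!.
Computing: 24 − 24 + 12 − 4 + 1 = 9.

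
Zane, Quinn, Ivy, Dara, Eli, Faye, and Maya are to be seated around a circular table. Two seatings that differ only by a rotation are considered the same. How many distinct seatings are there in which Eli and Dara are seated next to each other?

Glue Eli and Dara into a block (2 internal orders). Seating 6 units around a circle gives (5)! arrangements.
So 2 × (5)! = 2 × 120 = 240.

240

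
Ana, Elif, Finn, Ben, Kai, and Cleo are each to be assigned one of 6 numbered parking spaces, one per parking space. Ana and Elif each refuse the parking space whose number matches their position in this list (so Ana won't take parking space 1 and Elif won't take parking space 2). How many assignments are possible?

Let Aᵢ (for i ∈ {1, 2}) be the placements that put person i in their forbidden parking space. Any j of these fix j positions, leaving (6−j)! ways to fill the rest, and there are C(2,j) ways to pick which j.
By inclusion–exclusion, the number of valid placements is Σ_{j=0}^{2} (−1)^j C(2,j)·(6−j)!.
Computing: 720 − 240 + 24 = 504.

504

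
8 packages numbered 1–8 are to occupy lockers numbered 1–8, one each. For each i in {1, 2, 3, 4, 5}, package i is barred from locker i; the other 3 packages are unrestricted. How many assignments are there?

Let Aᵢ (for 1 ≤ i ≤ 5) be the placements that put package i in its forbidden locker. Any j of these fix j positions, leaving (8−j)! ways to fill the rest, and there are C(5,j) ways to pick which j.
By inclusion–exclusion, the number of valid placements is Σ_{j=0}^{5} (−1)^j C(5,j)·(8−j)!.
Computing: 40320 − 25200 + 7200 − 1200 + 120 − 6 = 21234.

21234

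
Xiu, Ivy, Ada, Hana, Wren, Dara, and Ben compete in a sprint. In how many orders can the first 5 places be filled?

2520

This is an ordered selection of 5 from 7: P(7,5).
That gives 7 × 6 × 5 × 4 × 3 = 2520.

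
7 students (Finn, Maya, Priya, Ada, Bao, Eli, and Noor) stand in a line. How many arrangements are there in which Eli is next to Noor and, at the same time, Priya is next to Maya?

Treat {Eli,Noor} as one block (2 orders) and {Priya,Maya} as another (2 orders).
That leaves 5 units to arrange: 2 × 2 × 5! = 4 × 120 = 480.

480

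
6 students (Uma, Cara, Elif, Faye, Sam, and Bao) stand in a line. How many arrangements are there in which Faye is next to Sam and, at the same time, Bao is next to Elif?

Treat {Faye,Sam} as one block (2 orders) and {Bao,Elif} as another (2 orders).
That leaves 4 units to arrange: 2 × 2 × 4! = 4 × 24 = 96.

96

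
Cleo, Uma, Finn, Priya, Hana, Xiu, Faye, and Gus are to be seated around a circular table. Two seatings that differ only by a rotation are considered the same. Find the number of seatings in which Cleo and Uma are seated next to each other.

1440

Glue Cleo and Uma into a block (2 internal orders). Seating 7 units around a circle gives (6)! arrangements.
So 2 × (6)! = 2 × 720 = 1440.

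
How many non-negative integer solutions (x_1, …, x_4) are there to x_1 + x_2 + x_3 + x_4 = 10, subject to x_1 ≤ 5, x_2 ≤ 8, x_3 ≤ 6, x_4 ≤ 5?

Without the upper bounds there are C(13,3) = 286 ways to split 10 among 4 variables.
Subtract solutions that violate a single cap (substitute x_i' = x_i − (cap_i+1)): x_1 ≥ 6 gives C(7,3) = 35; x_2 ≥ 9 gives C(4,3) = 4; x_3 ≥ 7 gives C(6,3) = 20; x_4 ≥ 6 gives C(7,3) = 35. Together 94.
No two caps can be exceeded simultaneously, so the pair terms are all 0.
By inclusion–exclusion the count is 286 − 94 + 0 = 192.

192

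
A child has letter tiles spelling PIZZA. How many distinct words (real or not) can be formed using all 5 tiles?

PIZZA has 5 letters with Z appearing twice.
Dividing 5! = 120 by 2! = 2 for the repeated letters gives 60.

60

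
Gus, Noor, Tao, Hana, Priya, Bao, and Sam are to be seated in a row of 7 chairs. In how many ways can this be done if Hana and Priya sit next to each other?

Treat {Hana, Priya} as a single unit. There are 6 units to order, and the pair itself can be ordered 2 ways.
So the count is 2·(6)! = 1440.

1440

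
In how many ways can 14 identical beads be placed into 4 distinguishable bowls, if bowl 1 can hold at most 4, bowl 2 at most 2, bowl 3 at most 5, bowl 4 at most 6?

By stars and bars, unrestricted non-negative solutions to x_1+…+x_4 = 14 number C(14+3,3) = 680.
Subtract solutions that violate a single cap (substitute x_i' = x_i − (cap_i+1)): x_1 ≥ 5 gives C(12,3) = 220; x_2 ≥ 3 gives C(14,3) = 364; x_3 ≥ 6 gives C(11,3) = 165; x_4 ≥ 7 gives C(10,3) = 120. Together 869.
Add back pairs where two caps are both exceeded: 84 + 20 + 10 + 56 + 35 + 4 = 209.
Subtract triples: 1 + 0 + 0 + 0 = 1.
By inclusion–exclusion the count is 680 − 869 + 209 − 1 = 19.

19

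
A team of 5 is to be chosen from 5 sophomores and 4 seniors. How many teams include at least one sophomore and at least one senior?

Unrestricted: C(9,5) = 126 ways to pick any 5 of the 9.
Subtract selections that omit an entire group: no sophomores → C(4,5) = 0; no seniors → C(5,5) = 1.
Both groups omitted at once is impossible, so 126 − 1 = 125.

125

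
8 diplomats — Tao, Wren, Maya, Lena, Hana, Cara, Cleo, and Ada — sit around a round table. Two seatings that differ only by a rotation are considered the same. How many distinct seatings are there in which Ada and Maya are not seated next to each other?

3600

Without the restriction there are (7)! = 5040 seatings.
Those with Ada next to Maya: fuse the pair into one unit and seat 7 units around a circle — 2·(6)! = 1440.
Subtracting, 5040 − 1440 = 3600.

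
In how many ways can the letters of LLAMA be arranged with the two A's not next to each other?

Total arrangements of LLAMA: 5!/(2!·2!) = 30.
If the two A's are adjacent, glue them into one block, leaving 4 items to arrange: (4)!/(2!) = 12 ways.
Hence 30 − 12 = 18.

18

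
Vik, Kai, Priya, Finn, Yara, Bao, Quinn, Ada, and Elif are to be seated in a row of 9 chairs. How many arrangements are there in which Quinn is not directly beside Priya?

There are 9! = 362880 arrangements in all. If Quinn and Priya are adjacent, merging them into one block gives 2·(8)! = 80640 arrangements.
So 362880 − 80640 = 282240 arrangements keep them apart.

282240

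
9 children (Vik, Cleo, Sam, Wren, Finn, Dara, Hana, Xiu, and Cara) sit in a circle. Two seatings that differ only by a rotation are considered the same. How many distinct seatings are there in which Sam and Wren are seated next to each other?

10080

Glue Sam and Wren into a block (2 internal orders). Seating 8 units around a circle gives (7)! arrangements.
So 2 × (7)! = 2 × 5040 = 10080.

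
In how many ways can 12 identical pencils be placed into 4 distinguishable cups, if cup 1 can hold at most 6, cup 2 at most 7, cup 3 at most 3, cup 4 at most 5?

130

Ignoring the caps, the number of non-negative solutions to x_1+…+x_4 = 12 is C(15,3) = 455.
Subtract solutions that violate a single cap (substitute x_i' = x_i − (cap_i+1)): x_1 ≥ 7 gives C(8,3) = 56; x_2 ≥ 8 gives C(7,3) = 35; x_3 ≥ 4 gives C(11,3) = 165; x_4 ≥ 6 gives C(9,3) = 84. Together 340.
Add back pairs where two caps are both exceeded: 0 + 4 + 0 + 1 + 0 + 10 = 15.
By inclusion–exclusion the count is 455 − 340 + 15 = 130.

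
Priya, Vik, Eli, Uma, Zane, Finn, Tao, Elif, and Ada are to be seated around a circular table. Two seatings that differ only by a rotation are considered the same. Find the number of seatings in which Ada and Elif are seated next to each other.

10080

Treat {Ada, Elif} as one unit (2 internal orders) and seat the resulting 8 units around the table: (7)! circular arrangements.
So 2 × (7)! = 2 × 5040 = 10080.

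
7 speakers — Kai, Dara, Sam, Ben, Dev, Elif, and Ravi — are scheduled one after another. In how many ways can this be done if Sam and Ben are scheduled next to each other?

1440

Glue Sam and Ben into one block (2 internal orders), leaving 6 units to arrange in a row.
That gives 2 × 6! = 2 × 720 = 1440.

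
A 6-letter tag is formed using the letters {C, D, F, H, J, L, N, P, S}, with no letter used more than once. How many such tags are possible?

60480

Choose and order 6 of the 9 symbols: the first letter has 9 options, the next 8, and so on down to 4.
That product is 9 × 8 × 7 × 6 × 5 × 4 = 60480.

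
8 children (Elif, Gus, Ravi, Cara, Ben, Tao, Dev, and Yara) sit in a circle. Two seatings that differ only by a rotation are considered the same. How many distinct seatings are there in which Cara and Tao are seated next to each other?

Glue Cara and Tao into a block (2 internal orders). Seating 7 units around a circle gives (6)! arrangements.
So 2 × (6)! = 2 × 720 = 1440.

1440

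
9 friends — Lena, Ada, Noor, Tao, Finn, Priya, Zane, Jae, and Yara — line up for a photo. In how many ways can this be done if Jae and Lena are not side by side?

There are 9! = 362880 arrangements in all. If Jae and Lena are adjacent, merging them into one block gives 2·(8)! = 80640 arrangements.
Complementary counting: 362880 − 80640 = 282240.

282240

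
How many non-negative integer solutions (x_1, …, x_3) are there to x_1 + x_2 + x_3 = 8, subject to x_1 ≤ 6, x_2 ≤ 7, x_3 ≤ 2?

Ignoring the caps, the number of non-negative solutions to x_1+…+x_3 = 8 is C(10,2) = 45.
Subtract solutions that violate a single cap (substitute x_i' = x_i − (cap_i+1)): x_1 ≥ 7 gives C(3,2) = 3; x_2 ≥ 8 gives C(2,2) = 1; x_3 ≥ 3 gives C(7,2) = 21. Together 25.
No two caps can be exceeded simultaneously, so the pair terms are all 0.
By inclusion–exclusion the count is 45 − 25 + 0 = 20.

20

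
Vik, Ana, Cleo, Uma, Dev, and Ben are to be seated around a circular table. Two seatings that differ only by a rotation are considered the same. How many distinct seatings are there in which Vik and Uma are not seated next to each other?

Without the restriction there are (5)! = 120 seatings.
Those with Vik next to Uma: fuse the pair into one unit and seat 5 units around a circle — 2·(4)! = 48.
Subtracting, 120 − 48 = 72.

72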